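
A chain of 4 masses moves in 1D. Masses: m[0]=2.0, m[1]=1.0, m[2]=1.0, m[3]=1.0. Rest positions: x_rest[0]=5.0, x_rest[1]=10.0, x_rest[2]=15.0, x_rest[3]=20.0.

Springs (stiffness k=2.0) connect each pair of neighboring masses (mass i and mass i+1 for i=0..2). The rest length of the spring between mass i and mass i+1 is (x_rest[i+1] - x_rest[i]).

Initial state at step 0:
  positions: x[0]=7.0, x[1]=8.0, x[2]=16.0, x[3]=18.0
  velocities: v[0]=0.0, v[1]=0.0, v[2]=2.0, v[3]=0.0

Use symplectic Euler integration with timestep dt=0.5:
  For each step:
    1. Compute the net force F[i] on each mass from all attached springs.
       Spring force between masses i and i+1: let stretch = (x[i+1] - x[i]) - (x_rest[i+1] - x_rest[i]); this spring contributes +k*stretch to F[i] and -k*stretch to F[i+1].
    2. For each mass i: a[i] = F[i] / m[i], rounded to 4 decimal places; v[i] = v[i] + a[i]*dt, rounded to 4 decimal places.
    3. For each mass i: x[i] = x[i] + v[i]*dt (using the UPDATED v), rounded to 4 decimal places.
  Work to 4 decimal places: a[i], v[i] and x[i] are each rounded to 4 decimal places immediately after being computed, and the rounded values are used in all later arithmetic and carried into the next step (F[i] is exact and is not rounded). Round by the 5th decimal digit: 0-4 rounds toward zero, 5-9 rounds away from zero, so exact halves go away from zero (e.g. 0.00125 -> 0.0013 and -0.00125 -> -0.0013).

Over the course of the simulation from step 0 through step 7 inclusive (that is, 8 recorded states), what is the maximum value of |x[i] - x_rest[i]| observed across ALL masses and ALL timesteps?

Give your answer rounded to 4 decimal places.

Answer: 4.8790

Derivation:
Step 0: x=[7.0000 8.0000 16.0000 18.0000] v=[0.0000 0.0000 2.0000 0.0000]
Step 1: x=[6.0000 11.5000 14.0000 19.5000] v=[-2.0000 7.0000 -4.0000 3.0000]
Step 2: x=[5.1250 13.5000 13.5000 20.7500] v=[-1.7500 4.0000 -1.0000 2.5000]
Step 3: x=[5.0938 11.3125 16.6250 20.8750] v=[-0.0625 -4.3750 6.2500 0.2500]
Step 4: x=[5.3673 8.6719 19.2188 21.3750] v=[0.5469 -5.2812 5.1875 1.0000]
Step 5: x=[5.2169 9.6525 17.6172 23.2969] v=[-0.3008 1.9611 -3.2032 3.8438]
Step 6: x=[4.9254 12.3976 14.8731 24.8790] v=[-0.5830 5.4902 -5.4882 3.1641]
Step 7: x=[5.2520 12.6444 15.8942 23.9581] v=[0.6531 0.4935 2.0422 -1.8418]
Max displacement = 4.8790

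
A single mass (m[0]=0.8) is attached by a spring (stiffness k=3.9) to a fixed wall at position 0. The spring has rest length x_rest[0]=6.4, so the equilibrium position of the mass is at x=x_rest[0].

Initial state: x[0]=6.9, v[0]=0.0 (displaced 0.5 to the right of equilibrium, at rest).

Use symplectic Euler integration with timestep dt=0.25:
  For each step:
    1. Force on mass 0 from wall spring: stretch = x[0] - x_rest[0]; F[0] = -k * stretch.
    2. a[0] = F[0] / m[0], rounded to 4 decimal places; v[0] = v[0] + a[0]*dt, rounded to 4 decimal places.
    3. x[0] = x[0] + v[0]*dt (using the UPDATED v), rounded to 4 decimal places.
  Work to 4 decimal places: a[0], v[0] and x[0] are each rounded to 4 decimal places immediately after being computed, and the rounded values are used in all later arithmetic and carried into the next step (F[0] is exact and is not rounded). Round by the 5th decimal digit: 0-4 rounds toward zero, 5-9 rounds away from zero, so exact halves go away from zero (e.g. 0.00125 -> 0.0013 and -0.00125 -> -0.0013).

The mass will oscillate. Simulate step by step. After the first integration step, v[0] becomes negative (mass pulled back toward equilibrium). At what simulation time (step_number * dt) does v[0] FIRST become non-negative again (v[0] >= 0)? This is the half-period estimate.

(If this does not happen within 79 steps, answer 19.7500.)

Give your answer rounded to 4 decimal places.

Step 0: x=[6.9000] v=[0.0000]
Step 1: x=[6.7477] v=[-0.6094]
Step 2: x=[6.4894] v=[-1.0332]
Step 3: x=[6.2039] v=[-1.1422]
Step 4: x=[5.9781] v=[-0.9032]
Step 5: x=[5.8809] v=[-0.3890]
Step 6: x=[5.9418] v=[0.2437]
First v>=0 after going negative at step 6, time=1.5000

Answer: 1.5000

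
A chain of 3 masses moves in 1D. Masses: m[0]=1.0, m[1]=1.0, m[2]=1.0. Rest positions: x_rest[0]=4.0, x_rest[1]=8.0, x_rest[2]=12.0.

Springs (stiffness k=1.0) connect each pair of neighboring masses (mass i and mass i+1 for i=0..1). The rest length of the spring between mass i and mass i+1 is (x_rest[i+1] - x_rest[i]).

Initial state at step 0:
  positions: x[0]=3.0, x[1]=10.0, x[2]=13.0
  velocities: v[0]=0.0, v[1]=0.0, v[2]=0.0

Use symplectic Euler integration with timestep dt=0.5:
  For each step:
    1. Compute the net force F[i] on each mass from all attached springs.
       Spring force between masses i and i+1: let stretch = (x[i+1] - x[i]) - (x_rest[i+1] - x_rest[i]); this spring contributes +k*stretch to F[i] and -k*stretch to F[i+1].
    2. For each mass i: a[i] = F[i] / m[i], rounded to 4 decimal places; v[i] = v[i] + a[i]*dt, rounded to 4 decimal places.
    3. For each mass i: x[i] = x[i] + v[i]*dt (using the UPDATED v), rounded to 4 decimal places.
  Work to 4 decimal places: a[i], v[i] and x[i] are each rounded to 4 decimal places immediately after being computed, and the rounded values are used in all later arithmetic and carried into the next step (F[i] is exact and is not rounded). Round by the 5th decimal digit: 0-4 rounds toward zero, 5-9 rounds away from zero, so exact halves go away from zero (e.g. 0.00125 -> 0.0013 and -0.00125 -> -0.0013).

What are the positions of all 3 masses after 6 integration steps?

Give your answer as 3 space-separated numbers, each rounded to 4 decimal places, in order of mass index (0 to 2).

Answer: 5.0267 9.9914 10.9822

Derivation:
Step 0: x=[3.0000 10.0000 13.0000] v=[0.0000 0.0000 0.0000]
Step 1: x=[3.7500 9.0000 13.2500] v=[1.5000 -2.0000 0.5000]
Step 2: x=[4.8125 7.7500 13.4375] v=[2.1250 -2.5000 0.3750]
Step 3: x=[5.6094 7.1875 13.2031] v=[1.5938 -1.1250 -0.4688]
Step 4: x=[5.8009 7.7344 12.4648] v=[0.3829 1.0938 -1.4766]
Step 5: x=[5.4757 8.9806 11.5439] v=[-0.6504 2.4923 -1.8418]
Step 6: x=[5.0267 9.9914 10.9822] v=[-0.8980 2.0215 -1.1235]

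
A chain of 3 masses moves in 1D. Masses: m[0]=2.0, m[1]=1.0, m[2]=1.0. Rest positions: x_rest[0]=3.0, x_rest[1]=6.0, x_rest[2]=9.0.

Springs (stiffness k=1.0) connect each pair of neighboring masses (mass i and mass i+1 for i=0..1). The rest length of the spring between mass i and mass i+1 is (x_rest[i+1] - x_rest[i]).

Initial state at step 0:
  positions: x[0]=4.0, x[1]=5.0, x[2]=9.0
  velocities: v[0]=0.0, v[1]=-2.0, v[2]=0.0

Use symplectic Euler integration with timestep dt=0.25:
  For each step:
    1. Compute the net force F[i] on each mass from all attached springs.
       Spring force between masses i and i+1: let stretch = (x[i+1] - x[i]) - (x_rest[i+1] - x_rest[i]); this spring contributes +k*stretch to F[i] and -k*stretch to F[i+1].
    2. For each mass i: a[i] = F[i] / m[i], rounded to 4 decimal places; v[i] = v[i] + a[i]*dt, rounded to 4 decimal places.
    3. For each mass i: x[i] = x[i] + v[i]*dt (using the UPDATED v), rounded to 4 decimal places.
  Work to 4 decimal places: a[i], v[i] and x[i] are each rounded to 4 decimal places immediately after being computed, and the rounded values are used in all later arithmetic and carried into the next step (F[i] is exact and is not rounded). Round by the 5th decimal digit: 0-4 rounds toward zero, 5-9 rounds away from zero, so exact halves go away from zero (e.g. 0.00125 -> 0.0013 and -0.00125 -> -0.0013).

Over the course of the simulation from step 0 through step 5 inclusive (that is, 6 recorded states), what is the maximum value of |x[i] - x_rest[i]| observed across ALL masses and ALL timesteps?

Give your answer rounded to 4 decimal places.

Step 0: x=[4.0000 5.0000 9.0000] v=[0.0000 -2.0000 0.0000]
Step 1: x=[3.9375 4.6875 8.9375] v=[-0.2500 -1.2500 -0.2500]
Step 2: x=[3.8047 4.5938 8.7969] v=[-0.5313 -0.3750 -0.5625]
Step 3: x=[3.6028 4.7134 8.5811] v=[-0.8077 0.4785 -0.8633]
Step 4: x=[3.3418 5.0054 8.3111] v=[-1.0439 1.1678 -1.0802]
Step 5: x=[3.0391 5.4000 8.0220] v=[-1.2110 1.5783 -1.1566]
Max displacement = 1.4062

Answer: 1.4062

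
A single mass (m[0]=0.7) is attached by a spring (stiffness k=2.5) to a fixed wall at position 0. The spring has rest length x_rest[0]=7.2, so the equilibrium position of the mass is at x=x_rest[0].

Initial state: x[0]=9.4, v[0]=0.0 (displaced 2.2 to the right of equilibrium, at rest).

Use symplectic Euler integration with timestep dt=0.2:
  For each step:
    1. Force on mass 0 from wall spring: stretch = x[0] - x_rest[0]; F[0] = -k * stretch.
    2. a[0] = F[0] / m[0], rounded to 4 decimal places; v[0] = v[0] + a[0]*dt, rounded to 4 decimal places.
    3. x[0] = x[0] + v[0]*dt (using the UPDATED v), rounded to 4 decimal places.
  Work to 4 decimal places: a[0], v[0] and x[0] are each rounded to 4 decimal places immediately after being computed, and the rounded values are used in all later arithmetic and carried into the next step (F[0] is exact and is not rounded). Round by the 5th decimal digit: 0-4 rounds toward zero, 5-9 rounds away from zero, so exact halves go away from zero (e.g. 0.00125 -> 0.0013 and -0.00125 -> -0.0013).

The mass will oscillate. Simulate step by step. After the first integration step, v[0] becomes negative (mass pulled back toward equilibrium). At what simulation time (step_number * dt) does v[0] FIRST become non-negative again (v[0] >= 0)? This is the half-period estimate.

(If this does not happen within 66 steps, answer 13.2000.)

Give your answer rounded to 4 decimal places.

Step 0: x=[9.4000] v=[0.0000]
Step 1: x=[9.0857] v=[-1.5714]
Step 2: x=[8.5020] v=[-2.9183]
Step 3: x=[7.7323] v=[-3.8483]
Step 4: x=[6.8866] v=[-4.2285]
Step 5: x=[6.0857] v=[-4.0046]
Step 6: x=[5.4440] v=[-3.2087]
Step 7: x=[5.0531] v=[-1.9544]
Step 8: x=[4.9689] v=[-0.4209]
Step 9: x=[5.2034] v=[1.1727]
First v>=0 after going negative at step 9, time=1.8000

Answer: 1.8000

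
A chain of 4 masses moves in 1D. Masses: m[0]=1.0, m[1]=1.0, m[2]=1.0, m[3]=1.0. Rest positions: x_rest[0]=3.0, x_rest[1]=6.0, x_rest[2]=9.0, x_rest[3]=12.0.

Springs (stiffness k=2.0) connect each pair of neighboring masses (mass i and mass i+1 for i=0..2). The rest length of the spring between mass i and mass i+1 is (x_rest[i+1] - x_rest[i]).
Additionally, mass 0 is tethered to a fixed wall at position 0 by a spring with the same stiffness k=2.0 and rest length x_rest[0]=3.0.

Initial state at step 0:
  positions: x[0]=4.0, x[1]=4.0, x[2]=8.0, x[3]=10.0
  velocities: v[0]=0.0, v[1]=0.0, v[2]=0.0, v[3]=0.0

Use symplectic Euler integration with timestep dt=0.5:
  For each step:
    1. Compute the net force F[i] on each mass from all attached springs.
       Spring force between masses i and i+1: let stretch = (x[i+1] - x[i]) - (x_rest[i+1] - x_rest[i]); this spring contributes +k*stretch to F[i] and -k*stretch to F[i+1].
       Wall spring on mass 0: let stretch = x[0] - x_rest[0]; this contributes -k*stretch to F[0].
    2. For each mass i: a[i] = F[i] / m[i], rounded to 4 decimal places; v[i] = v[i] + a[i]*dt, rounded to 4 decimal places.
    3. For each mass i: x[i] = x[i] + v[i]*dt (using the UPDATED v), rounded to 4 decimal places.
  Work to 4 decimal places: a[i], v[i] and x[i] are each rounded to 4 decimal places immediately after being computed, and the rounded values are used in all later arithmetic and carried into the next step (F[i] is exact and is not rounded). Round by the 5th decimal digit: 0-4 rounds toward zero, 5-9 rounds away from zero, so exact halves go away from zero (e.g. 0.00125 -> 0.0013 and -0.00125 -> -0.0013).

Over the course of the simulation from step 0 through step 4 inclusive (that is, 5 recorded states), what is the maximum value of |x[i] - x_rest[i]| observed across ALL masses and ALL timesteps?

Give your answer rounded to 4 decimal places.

Step 0: x=[4.0000 4.0000 8.0000 10.0000] v=[0.0000 0.0000 0.0000 0.0000]
Step 1: x=[2.0000 6.0000 7.0000 10.5000] v=[-4.0000 4.0000 -2.0000 1.0000]
Step 2: x=[1.0000 6.5000 7.2500 10.7500] v=[-2.0000 1.0000 0.5000 0.5000]
Step 3: x=[2.2500 4.6250 8.8750 10.7500] v=[2.5000 -3.7500 3.2500 0.0000]
Step 4: x=[3.5625 3.6875 9.3125 11.3125] v=[2.6250 -1.8750 0.8750 1.1250]
Max displacement = 2.3125

Answer: 2.3125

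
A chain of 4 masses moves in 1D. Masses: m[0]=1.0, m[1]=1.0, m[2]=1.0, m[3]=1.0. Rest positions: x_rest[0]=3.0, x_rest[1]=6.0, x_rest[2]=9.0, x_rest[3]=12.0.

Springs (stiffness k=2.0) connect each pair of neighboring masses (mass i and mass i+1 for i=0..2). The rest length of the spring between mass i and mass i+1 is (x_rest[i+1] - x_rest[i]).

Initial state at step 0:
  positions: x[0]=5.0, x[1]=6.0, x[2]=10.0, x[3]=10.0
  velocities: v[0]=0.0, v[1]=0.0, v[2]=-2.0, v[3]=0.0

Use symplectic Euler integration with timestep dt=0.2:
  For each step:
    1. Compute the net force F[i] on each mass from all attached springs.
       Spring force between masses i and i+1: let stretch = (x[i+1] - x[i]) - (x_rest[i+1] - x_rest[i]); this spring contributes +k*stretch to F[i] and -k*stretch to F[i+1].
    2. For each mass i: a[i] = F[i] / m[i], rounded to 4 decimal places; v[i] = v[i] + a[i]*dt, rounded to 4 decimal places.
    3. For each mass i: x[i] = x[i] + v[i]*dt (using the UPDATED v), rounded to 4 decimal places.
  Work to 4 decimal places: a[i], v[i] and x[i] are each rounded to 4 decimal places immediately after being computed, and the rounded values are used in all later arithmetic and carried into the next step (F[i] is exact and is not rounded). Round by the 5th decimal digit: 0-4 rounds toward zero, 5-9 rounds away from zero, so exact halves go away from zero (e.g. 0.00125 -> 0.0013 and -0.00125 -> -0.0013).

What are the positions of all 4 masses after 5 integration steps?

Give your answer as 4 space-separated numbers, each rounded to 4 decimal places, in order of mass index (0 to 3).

Step 0: x=[5.0000 6.0000 10.0000 10.0000] v=[0.0000 0.0000 -2.0000 0.0000]
Step 1: x=[4.8400 6.2400 9.2800 10.2400] v=[-0.8000 1.2000 -3.6000 1.2000]
Step 2: x=[4.5520 6.6112 8.3936 10.6432] v=[-1.4400 1.8560 -4.4320 2.0160]
Step 3: x=[4.1887 6.9603 7.5446 11.1064] v=[-1.8163 1.7453 -4.2451 2.3162]
Step 4: x=[3.8072 7.1344 6.9338 11.5247] v=[-1.9077 0.8704 -3.0541 2.0915]
Step 5: x=[3.4518 7.0263 6.7063 11.8157] v=[-1.7768 -0.5407 -1.1375 1.4551]

Answer: 3.4518 7.0263 6.7063 11.8157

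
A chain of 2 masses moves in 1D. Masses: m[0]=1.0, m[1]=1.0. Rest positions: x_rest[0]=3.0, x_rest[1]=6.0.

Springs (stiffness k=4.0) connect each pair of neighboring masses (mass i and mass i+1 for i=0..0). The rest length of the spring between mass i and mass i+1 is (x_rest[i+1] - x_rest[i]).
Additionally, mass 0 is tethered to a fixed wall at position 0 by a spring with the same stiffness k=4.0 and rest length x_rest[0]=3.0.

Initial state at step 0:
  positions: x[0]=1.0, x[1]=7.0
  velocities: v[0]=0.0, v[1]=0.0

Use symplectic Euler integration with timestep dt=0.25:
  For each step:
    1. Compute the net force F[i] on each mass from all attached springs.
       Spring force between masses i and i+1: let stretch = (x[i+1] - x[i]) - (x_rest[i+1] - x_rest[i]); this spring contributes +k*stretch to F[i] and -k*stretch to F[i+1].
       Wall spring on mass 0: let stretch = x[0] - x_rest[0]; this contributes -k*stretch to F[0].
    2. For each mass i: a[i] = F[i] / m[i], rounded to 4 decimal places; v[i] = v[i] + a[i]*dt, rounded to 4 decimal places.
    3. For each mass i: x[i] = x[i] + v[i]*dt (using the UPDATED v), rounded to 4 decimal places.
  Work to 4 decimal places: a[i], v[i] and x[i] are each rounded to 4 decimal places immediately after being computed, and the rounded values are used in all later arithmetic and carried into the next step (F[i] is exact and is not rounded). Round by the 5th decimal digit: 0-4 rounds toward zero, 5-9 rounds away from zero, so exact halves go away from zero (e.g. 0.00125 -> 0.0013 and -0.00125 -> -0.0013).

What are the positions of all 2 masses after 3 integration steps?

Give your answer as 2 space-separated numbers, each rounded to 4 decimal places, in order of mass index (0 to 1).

Answer: 4.9688 4.6719

Derivation:
Step 0: x=[1.0000 7.0000] v=[0.0000 0.0000]
Step 1: x=[2.2500 6.2500] v=[5.0000 -3.0000]
Step 2: x=[3.9375 5.2500] v=[6.7500 -4.0000]
Step 3: x=[4.9688 4.6719] v=[4.1250 -2.3125]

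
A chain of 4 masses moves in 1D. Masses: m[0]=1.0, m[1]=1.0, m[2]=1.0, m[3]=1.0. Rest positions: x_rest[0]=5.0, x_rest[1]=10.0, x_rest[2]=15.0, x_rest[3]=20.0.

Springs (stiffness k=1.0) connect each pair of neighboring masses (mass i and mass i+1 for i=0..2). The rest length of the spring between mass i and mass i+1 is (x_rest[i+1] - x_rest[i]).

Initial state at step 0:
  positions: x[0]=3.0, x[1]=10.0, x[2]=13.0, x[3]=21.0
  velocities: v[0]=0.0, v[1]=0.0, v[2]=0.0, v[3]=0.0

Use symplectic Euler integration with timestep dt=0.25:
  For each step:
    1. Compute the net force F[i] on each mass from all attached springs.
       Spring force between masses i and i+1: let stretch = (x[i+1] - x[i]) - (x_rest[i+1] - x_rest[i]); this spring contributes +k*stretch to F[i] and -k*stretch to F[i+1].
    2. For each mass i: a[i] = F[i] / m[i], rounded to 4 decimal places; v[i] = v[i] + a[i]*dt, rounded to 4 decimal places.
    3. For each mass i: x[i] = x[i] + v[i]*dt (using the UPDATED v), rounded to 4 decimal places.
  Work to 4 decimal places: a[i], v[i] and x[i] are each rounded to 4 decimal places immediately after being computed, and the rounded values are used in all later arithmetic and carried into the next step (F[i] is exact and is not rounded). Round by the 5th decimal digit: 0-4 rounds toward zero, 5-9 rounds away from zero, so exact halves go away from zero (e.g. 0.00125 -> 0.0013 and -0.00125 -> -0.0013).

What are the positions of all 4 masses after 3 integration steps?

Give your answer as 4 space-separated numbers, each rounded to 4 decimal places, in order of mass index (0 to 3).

Answer: 3.6380 8.7801 14.5569 20.0252

Derivation:
Step 0: x=[3.0000 10.0000 13.0000 21.0000] v=[0.0000 0.0000 0.0000 0.0000]
Step 1: x=[3.1250 9.7500 13.3125 20.8125] v=[0.5000 -1.0000 1.2500 -0.7500]
Step 2: x=[3.3516 9.3086 13.8711 20.4688] v=[0.9063 -1.7656 2.2344 -1.3750]
Step 3: x=[3.6380 8.7801 14.5569 20.0252] v=[1.1456 -2.1142 2.7432 -1.7744]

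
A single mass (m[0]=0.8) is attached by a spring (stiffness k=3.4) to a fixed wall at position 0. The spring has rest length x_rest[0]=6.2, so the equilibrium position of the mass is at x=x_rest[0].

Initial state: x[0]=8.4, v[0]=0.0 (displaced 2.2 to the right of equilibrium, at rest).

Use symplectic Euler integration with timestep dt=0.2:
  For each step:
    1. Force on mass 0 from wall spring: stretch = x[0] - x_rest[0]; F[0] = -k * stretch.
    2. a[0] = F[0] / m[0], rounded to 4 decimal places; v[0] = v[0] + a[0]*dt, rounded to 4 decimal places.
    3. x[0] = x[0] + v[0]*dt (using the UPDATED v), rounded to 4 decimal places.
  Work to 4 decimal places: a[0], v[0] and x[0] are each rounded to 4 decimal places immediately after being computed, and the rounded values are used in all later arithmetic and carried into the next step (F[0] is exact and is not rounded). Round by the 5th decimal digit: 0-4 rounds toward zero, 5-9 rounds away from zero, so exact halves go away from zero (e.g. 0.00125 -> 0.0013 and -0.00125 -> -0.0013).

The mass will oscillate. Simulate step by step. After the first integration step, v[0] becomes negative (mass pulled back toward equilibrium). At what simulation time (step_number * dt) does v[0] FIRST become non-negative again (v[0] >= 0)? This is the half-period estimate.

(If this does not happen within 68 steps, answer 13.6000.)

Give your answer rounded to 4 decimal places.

Step 0: x=[8.4000] v=[0.0000]
Step 1: x=[8.0260] v=[-1.8700]
Step 2: x=[7.3416] v=[-3.4221]
Step 3: x=[6.4631] v=[-4.3925]
Step 4: x=[5.5399] v=[-4.6161]
Step 5: x=[4.7289] v=[-4.0550]
Step 6: x=[4.1680] v=[-2.8046]
Step 7: x=[3.9525] v=[-1.0774]
Step 8: x=[4.1191] v=[0.8330]
First v>=0 after going negative at step 8, time=1.6000

Answer: 1.6000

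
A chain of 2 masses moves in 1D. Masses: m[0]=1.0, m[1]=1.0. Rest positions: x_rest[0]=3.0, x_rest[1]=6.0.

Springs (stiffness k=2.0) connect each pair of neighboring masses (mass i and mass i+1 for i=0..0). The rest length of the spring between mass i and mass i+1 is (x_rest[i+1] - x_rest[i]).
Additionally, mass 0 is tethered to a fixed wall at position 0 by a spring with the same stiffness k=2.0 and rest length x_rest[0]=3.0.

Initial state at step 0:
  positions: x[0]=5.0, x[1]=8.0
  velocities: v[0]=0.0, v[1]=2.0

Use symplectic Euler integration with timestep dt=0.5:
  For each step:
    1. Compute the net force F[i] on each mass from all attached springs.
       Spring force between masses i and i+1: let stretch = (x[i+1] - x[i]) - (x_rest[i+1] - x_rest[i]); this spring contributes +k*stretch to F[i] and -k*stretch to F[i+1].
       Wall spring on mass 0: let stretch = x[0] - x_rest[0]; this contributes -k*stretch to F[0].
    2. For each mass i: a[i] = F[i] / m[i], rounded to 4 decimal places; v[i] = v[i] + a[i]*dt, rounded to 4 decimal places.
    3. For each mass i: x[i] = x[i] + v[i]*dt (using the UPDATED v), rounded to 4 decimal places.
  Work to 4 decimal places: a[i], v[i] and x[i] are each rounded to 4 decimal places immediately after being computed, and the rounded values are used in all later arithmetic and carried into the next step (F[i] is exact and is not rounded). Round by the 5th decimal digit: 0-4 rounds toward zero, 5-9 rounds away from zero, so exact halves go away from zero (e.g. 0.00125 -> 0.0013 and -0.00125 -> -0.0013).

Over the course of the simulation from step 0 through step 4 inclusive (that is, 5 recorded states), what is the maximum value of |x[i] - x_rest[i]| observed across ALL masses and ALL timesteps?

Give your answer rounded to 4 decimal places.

Answer: 3.0000

Derivation:
Step 0: x=[5.0000 8.0000] v=[0.0000 2.0000]
Step 1: x=[4.0000 9.0000] v=[-2.0000 2.0000]
Step 2: x=[3.5000 9.0000] v=[-1.0000 0.0000]
Step 3: x=[4.0000 7.7500] v=[1.0000 -2.5000]
Step 4: x=[4.3750 6.1250] v=[0.7500 -3.2500]
Max displacement = 3.0000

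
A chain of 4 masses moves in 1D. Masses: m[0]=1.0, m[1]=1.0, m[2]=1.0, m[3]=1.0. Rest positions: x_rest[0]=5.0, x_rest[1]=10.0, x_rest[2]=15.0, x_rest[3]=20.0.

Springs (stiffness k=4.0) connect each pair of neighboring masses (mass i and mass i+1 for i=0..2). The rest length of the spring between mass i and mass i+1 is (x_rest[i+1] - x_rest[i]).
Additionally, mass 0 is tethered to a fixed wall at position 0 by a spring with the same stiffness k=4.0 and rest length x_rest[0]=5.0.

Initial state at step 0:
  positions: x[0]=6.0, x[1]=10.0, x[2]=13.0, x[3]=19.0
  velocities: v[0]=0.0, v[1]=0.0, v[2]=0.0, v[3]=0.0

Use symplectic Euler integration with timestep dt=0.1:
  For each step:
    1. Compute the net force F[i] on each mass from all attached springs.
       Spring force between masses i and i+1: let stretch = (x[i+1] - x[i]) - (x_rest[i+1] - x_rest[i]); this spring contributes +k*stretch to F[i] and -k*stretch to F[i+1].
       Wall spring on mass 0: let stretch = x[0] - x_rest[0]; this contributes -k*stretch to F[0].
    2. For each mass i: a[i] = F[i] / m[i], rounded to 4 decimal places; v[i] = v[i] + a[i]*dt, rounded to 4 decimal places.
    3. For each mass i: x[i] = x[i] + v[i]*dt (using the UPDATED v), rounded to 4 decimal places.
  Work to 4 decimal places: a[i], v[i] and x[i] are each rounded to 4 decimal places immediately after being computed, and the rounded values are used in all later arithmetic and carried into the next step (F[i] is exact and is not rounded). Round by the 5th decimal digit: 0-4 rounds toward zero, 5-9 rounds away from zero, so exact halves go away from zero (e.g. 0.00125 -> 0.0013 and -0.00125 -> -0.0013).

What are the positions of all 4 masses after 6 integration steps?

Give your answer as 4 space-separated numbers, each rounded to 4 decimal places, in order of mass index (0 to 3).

Answer: 4.6394 9.4416 14.7400 18.5474

Derivation:
Step 0: x=[6.0000 10.0000 13.0000 19.0000] v=[0.0000 0.0000 0.0000 0.0000]
Step 1: x=[5.9200 9.9600 13.1200 18.9600] v=[-0.8000 -0.4000 1.2000 -0.4000]
Step 2: x=[5.7648 9.8848 13.3472 18.8864] v=[-1.5520 -0.7520 2.2720 -0.7360]
Step 3: x=[5.5438 9.7833 13.6575 18.7912] v=[-2.2099 -1.0150 3.1027 -0.9517]
Step 4: x=[5.2706 9.6672 14.0182 18.6907] v=[-2.7316 -1.1611 3.6065 -1.0052]
Step 5: x=[4.9625 9.5493 14.3917 18.6033] v=[-3.0812 -1.1793 3.7351 -0.8742]
Step 6: x=[4.6394 9.4416 14.7400 18.5474] v=[-3.2315 -1.0771 3.4828 -0.5588]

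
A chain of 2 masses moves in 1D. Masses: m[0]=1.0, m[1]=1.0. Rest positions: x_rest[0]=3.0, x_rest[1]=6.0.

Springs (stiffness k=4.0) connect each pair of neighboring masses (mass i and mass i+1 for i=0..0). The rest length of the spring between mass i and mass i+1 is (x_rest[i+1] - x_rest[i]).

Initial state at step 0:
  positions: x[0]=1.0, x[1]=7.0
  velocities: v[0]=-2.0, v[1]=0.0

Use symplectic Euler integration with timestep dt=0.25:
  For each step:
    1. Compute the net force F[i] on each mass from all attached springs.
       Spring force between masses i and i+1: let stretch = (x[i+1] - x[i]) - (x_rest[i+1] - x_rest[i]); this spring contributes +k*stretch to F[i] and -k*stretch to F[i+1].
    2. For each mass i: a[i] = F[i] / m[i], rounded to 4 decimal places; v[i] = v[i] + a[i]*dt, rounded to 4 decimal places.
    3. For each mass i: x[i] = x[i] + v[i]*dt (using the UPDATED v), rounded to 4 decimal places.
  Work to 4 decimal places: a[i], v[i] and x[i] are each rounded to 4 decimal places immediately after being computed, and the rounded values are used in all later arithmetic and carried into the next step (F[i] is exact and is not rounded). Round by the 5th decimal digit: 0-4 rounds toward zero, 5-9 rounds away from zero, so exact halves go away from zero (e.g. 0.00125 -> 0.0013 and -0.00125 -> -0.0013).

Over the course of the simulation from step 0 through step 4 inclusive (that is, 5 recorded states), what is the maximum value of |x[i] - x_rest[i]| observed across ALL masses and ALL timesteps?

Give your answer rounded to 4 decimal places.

Answer: 3.0000

Derivation:
Step 0: x=[1.0000 7.0000] v=[-2.0000 0.0000]
Step 1: x=[1.2500 6.2500] v=[1.0000 -3.0000]
Step 2: x=[2.0000 5.0000] v=[3.0000 -5.0000]
Step 3: x=[2.7500 3.7500] v=[3.0000 -5.0000]
Step 4: x=[3.0000 3.0000] v=[1.0000 -3.0000]
Max displacement = 3.0000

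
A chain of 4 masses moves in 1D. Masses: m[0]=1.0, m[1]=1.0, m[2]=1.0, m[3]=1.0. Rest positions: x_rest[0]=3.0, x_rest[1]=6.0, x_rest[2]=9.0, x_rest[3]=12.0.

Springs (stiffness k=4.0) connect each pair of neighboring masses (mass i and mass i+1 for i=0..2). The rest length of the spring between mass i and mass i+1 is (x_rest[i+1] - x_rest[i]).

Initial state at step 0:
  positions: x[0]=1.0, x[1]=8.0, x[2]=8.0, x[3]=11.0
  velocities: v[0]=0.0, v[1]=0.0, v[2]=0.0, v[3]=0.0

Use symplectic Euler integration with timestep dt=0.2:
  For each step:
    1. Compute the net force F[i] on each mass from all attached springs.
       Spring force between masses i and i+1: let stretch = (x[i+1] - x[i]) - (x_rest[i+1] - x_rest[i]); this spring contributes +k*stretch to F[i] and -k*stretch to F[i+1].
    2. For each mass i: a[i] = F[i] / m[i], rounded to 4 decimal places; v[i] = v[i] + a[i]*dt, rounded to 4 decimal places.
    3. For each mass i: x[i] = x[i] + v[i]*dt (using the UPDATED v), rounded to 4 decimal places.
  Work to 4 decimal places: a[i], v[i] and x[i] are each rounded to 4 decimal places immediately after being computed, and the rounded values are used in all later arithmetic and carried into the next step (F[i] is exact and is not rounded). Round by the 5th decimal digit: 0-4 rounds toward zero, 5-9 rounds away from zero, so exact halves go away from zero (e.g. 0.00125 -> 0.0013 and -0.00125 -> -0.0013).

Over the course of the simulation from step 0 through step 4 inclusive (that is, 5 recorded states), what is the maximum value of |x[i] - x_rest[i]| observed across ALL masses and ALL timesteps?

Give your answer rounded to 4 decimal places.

Step 0: x=[1.0000 8.0000 8.0000 11.0000] v=[0.0000 0.0000 0.0000 0.0000]
Step 1: x=[1.6400 6.8800 8.4800 11.0000] v=[3.2000 -5.6000 2.4000 0.0000]
Step 2: x=[2.6384 5.1776 9.1072 11.0768] v=[4.9920 -8.5120 3.1360 0.3840]
Step 3: x=[3.5631 3.6977 9.4208 11.3185] v=[4.6234 -7.3997 1.5680 1.2083]
Step 4: x=[4.0293 3.1119 9.1223 11.7365] v=[2.3311 -2.9289 -1.4923 2.0901]
Max displacement = 2.8881

Answer: 2.8881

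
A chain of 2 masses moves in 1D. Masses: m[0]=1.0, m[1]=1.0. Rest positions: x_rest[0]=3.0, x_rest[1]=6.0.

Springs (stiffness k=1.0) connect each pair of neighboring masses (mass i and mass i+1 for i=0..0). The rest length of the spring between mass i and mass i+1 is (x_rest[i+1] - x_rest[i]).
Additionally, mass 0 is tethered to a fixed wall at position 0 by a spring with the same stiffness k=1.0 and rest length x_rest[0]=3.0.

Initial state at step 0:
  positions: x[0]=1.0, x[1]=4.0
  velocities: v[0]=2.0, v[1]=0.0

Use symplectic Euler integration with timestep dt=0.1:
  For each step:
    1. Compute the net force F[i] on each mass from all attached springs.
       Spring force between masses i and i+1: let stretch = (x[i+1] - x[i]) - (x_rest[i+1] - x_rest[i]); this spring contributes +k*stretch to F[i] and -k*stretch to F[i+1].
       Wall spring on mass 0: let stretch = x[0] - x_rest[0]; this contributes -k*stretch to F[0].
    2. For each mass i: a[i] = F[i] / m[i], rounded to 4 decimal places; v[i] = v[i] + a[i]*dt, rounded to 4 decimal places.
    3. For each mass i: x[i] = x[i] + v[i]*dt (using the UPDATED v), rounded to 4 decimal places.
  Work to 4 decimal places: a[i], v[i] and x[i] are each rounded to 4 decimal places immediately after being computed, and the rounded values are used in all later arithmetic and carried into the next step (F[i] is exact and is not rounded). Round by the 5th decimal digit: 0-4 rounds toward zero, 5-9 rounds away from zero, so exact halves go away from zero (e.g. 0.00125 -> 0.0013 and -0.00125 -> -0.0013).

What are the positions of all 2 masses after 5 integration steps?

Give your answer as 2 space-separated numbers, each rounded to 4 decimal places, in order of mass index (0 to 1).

Step 0: x=[1.0000 4.0000] v=[2.0000 0.0000]
Step 1: x=[1.2200 4.0000] v=[2.2000 0.0000]
Step 2: x=[1.4556 4.0022] v=[2.3560 0.0220]
Step 3: x=[1.7021 4.0089] v=[2.4651 0.0673]
Step 4: x=[1.9547 4.0226] v=[2.5256 0.1366]
Step 5: x=[2.2084 4.0456] v=[2.5369 0.2298]

Answer: 2.2084 4.0456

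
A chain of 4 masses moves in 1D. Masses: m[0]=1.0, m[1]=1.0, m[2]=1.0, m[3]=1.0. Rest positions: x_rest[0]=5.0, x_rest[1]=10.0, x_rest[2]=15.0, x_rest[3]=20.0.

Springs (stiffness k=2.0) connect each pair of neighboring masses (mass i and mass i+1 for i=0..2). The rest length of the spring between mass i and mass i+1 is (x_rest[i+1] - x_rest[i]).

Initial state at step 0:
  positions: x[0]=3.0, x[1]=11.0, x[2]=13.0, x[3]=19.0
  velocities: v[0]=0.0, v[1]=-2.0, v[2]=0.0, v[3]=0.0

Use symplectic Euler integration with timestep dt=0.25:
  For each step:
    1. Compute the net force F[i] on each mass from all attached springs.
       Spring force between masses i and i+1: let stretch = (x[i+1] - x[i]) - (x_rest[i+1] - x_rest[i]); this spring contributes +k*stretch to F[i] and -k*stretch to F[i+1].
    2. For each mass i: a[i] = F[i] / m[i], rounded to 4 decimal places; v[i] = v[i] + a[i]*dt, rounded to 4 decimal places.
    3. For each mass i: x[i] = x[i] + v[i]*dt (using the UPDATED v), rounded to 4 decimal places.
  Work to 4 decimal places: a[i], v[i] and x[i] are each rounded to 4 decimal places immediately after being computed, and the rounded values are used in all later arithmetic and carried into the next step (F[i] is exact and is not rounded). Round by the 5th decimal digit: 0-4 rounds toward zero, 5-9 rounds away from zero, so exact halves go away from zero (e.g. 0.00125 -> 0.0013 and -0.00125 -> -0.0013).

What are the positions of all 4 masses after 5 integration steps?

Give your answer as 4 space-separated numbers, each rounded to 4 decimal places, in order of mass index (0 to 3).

Answer: 4.2210 6.3380 14.1483 18.7927

Derivation:
Step 0: x=[3.0000 11.0000 13.0000 19.0000] v=[0.0000 -2.0000 0.0000 0.0000]
Step 1: x=[3.3750 9.7500 13.5000 18.8750] v=[1.5000 -5.0000 2.0000 -0.5000]
Step 2: x=[3.9219 8.1719 14.2031 18.7031] v=[2.1875 -6.3125 2.8125 -0.6875]
Step 3: x=[4.3750 6.8164 14.7148 18.5937] v=[1.8125 -5.4219 2.0469 -0.4375]
Step 4: x=[4.5083 6.1431 14.7241 18.6245] v=[0.5332 -2.6934 0.0372 0.1231]
Step 5: x=[4.2210 6.3380 14.1483 18.7927] v=[-1.1494 0.7797 -2.3031 0.6729]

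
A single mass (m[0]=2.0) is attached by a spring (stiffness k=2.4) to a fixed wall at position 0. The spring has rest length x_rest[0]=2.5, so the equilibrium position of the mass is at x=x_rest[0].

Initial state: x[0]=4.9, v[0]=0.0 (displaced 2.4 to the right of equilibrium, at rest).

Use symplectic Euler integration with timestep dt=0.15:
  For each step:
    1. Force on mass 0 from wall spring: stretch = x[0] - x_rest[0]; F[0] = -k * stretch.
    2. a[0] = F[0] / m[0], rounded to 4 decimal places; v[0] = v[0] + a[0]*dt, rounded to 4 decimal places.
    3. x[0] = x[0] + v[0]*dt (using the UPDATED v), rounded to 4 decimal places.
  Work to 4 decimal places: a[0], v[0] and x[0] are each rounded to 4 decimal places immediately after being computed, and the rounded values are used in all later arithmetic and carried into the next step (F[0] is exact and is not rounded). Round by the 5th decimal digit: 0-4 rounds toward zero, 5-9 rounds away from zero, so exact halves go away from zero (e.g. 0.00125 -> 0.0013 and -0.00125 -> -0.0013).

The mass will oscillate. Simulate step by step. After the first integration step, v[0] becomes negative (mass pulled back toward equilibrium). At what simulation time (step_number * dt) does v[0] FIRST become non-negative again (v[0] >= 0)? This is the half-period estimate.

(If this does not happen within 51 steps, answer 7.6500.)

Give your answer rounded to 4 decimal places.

Answer: 3.0000

Derivation:
Step 0: x=[4.9000] v=[0.0000]
Step 1: x=[4.8352] v=[-0.4320]
Step 2: x=[4.7074] v=[-0.8523]
Step 3: x=[4.5200] v=[-1.2496]
Step 4: x=[4.2780] v=[-1.6132]
Step 5: x=[3.9880] v=[-1.9332]
Step 6: x=[3.6579] v=[-2.2010]
Step 7: x=[3.2965] v=[-2.4094]
Step 8: x=[2.9136] v=[-2.5528]
Step 9: x=[2.5195] v=[-2.6272]
Step 10: x=[2.1249] v=[-2.6307]
Step 11: x=[1.7404] v=[-2.5632]
Step 12: x=[1.3764] v=[-2.4265]
Step 13: x=[1.0428] v=[-2.2243]
Step 14: x=[0.7485] v=[-1.9620]
Step 15: x=[0.5015] v=[-1.6467]
Step 16: x=[0.3085] v=[-1.2870]
Step 17: x=[0.1746] v=[-0.8925]
Step 18: x=[0.1035] v=[-0.4739]
Step 19: x=[0.0971] v=[-0.0425]
Step 20: x=[0.1556] v=[0.3900]
First v>=0 after going negative at step 20, time=3.0000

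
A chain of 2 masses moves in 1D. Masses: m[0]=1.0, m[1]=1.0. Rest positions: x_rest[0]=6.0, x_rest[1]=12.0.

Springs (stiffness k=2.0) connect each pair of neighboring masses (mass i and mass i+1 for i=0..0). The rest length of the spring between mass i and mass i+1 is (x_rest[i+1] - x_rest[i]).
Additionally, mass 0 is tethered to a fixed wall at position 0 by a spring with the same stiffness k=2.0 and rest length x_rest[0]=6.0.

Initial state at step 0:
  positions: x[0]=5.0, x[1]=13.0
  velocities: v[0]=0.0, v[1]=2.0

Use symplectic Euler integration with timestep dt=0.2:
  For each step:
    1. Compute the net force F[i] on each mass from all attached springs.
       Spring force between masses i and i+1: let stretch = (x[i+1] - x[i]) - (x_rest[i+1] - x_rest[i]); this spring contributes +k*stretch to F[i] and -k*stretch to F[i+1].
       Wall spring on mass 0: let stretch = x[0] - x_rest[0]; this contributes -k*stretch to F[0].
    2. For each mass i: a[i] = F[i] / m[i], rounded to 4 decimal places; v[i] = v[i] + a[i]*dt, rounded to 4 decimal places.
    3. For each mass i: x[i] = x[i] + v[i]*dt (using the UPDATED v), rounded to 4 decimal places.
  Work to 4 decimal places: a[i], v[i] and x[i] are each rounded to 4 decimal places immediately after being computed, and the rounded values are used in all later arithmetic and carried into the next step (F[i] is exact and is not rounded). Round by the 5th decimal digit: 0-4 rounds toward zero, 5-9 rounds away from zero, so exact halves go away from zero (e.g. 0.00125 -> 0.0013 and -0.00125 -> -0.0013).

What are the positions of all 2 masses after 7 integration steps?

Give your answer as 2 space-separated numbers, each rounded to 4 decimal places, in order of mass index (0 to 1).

Answer: 8.1878 12.9069

Derivation:
Step 0: x=[5.0000 13.0000] v=[0.0000 2.0000]
Step 1: x=[5.2400 13.2400] v=[1.2000 1.2000]
Step 2: x=[5.7008 13.3200] v=[2.3040 0.4000]
Step 3: x=[6.3151 13.2705] v=[3.0714 -0.2477]
Step 4: x=[6.9806 13.1445] v=[3.3275 -0.6299]
Step 5: x=[7.5808 13.0054] v=[3.0008 -0.6955]
Step 6: x=[8.0085 12.9123] v=[2.1383 -0.4653]
Step 7: x=[8.1878 12.9069] v=[0.8964 -0.0268]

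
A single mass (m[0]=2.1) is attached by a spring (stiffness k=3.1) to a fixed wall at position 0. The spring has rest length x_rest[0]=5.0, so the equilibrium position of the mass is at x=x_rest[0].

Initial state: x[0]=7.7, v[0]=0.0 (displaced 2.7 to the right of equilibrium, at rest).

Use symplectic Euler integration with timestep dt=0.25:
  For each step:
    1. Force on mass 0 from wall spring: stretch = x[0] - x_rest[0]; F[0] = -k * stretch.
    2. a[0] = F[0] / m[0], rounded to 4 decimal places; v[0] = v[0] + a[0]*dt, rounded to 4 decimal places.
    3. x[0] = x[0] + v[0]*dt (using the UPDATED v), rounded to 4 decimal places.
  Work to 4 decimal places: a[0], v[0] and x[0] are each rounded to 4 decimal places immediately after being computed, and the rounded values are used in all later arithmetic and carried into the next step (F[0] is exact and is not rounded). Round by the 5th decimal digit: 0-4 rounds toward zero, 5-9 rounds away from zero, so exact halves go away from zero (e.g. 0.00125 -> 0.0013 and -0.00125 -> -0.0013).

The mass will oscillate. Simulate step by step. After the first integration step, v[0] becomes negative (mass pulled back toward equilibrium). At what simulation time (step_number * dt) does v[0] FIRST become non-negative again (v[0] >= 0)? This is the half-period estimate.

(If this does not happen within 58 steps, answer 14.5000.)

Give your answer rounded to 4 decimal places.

Step 0: x=[7.7000] v=[0.0000]
Step 1: x=[7.4509] v=[-0.9964]
Step 2: x=[6.9757] v=[-1.9009]
Step 3: x=[6.3182] v=[-2.6300]
Step 4: x=[5.5391] v=[-3.1165]
Step 5: x=[4.7102] v=[-3.3155]
Step 6: x=[3.9081] v=[-3.2086]
Step 7: x=[3.2067] v=[-2.8056]
Step 8: x=[2.6708] v=[-2.1438]
Step 9: x=[2.3498] v=[-1.2842]
Step 10: x=[2.2733] v=[-0.3062]
Step 11: x=[2.4483] v=[0.7001]
First v>=0 after going negative at step 11, time=2.7500

Answer: 2.7500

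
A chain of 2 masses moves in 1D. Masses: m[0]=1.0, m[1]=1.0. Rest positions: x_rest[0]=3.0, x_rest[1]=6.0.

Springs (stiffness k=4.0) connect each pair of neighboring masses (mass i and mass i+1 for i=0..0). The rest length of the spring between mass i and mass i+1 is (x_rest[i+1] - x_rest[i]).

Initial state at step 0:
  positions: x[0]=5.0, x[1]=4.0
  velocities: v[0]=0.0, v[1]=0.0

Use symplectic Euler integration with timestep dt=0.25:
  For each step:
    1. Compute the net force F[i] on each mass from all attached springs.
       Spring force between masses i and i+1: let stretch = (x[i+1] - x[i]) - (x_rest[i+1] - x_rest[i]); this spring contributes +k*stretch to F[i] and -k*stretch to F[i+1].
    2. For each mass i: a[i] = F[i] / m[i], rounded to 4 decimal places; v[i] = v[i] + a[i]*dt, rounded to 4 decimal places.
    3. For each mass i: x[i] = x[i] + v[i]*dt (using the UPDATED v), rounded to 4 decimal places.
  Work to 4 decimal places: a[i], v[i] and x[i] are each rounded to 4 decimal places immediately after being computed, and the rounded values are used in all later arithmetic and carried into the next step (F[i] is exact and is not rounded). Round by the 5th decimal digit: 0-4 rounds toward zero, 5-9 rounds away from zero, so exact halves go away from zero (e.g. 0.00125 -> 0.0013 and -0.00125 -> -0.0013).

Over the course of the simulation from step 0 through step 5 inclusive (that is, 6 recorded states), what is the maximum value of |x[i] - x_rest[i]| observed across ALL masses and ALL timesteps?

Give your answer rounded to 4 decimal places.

Answer: 2.1250

Derivation:
Step 0: x=[5.0000 4.0000] v=[0.0000 0.0000]
Step 1: x=[4.0000 5.0000] v=[-4.0000 4.0000]
Step 2: x=[2.5000 6.5000] v=[-6.0000 6.0000]
Step 3: x=[1.2500 7.7500] v=[-5.0000 5.0000]
Step 4: x=[0.8750 8.1250] v=[-1.5000 1.5000]
Step 5: x=[1.5625 7.4375] v=[2.7500 -2.7500]
Max displacement = 2.1250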